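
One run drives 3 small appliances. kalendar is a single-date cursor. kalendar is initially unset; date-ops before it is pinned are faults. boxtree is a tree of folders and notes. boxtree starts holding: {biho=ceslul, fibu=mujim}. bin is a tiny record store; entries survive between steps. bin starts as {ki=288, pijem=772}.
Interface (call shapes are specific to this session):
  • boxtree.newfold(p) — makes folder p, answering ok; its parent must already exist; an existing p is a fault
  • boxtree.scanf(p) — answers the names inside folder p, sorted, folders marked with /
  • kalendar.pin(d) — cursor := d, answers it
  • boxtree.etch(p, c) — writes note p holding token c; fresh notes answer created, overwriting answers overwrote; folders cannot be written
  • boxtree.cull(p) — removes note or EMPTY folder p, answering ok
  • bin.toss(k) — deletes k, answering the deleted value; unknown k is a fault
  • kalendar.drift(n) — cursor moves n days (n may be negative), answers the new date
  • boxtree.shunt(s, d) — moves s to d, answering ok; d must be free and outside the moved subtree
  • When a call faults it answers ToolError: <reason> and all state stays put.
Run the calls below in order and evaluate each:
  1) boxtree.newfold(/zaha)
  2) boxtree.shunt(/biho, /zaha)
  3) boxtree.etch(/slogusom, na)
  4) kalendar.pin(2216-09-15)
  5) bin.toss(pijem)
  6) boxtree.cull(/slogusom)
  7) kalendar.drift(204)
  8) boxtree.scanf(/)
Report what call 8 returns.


Answer: [biho, fibu, zaha/]

Derivation:
# 1. newfold(p→/zaha) : ok
# 2. shunt(s→/biho, d→/zaha) : ToolError: exists
# 3. etch(p→/slogusom, c→na) : created
# 4. pin(d→2216-09-15) : 2216-09-15
# 5. toss(k→pijem) : 772
# 6. cull(p→/slogusom) : ok
# 7. drift(n→204) : 2217-04-07
# 8. scanf(p→/) : [biho, fibu, zaha/]


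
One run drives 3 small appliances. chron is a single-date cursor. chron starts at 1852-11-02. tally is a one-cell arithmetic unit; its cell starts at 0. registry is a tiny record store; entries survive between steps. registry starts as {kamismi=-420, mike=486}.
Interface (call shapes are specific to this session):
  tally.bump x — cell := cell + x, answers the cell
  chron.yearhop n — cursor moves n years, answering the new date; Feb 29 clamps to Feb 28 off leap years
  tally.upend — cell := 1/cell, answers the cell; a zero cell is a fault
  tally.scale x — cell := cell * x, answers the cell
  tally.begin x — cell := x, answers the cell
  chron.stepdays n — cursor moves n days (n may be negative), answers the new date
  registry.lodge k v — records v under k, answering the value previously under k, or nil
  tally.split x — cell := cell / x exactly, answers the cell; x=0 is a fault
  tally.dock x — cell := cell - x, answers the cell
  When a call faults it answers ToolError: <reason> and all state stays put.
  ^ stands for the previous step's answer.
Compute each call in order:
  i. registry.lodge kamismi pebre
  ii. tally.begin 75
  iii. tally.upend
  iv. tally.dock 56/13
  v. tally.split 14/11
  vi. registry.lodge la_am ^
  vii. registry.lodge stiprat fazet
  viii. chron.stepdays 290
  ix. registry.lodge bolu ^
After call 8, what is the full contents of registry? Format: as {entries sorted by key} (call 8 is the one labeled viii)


Answer: {kamismi=pebre, la_am=-46057/13650, mike=486, stiprat=fazet}

Derivation:
→ registry.lodge(k→kamismi, v→pebre)
← -420
→ tally.begin(x→75)
← 75
→ tally.upend()
← 1/75
→ tally.dock(x→56/13)
← -4187/975
→ tally.split(x→14/11)
← -46057/13650
→ registry.lodge(k→la_am, v→^)
← nil
→ registry.lodge(k→stiprat, v→fazet)
← nil
→ chron.stepdays(n→290)
← 1853-08-19
→ registry.lodge(k→bolu, v→^)
← nil


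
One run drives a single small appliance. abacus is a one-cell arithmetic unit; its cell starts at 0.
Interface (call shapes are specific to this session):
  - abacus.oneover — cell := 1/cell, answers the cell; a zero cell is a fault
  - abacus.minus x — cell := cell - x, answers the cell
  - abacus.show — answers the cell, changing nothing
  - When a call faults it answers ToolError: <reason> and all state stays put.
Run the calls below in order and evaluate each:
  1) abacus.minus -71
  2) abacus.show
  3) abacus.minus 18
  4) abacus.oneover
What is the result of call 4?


Answer: 1/53

Derivation:
>>> abacus.minus x: -71
:: 71
>>> abacus.show
:: 71
>>> abacus.minus x: 18
:: 53
>>> abacus.oneover
:: 1/53


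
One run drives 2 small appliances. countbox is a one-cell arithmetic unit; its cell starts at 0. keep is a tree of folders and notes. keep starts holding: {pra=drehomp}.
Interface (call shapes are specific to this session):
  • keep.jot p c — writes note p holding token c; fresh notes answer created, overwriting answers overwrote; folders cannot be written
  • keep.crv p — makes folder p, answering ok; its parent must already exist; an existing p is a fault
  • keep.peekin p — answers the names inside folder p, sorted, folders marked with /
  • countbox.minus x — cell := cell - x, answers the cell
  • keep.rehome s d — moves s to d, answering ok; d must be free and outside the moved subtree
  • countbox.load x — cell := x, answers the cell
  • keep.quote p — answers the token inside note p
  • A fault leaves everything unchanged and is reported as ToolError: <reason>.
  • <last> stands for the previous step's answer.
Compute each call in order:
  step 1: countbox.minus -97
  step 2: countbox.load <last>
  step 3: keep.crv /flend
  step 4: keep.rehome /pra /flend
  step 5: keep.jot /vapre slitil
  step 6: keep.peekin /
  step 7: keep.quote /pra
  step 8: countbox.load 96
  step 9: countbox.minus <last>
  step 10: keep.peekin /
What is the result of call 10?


Answer: [flend/, pra, vapre]

Derivation:
$ countbox.minus x='-97'
  97
$ countbox.load x='<last>'
  97
$ keep.crv p='/flend'
  ok
$ keep.rehome s='/pra' d='/flend'
  ToolError: exists
$ keep.jot p='/vapre' c='slitil'
  created
$ keep.peekin p='/'
  [flend/, pra, vapre]
$ keep.quote p='/pra'
  drehomp
$ countbox.load x='96'
  96
$ countbox.minus x='<last>'
  0
$ keep.peekin p='/'
  [flend/, pra, vapre]


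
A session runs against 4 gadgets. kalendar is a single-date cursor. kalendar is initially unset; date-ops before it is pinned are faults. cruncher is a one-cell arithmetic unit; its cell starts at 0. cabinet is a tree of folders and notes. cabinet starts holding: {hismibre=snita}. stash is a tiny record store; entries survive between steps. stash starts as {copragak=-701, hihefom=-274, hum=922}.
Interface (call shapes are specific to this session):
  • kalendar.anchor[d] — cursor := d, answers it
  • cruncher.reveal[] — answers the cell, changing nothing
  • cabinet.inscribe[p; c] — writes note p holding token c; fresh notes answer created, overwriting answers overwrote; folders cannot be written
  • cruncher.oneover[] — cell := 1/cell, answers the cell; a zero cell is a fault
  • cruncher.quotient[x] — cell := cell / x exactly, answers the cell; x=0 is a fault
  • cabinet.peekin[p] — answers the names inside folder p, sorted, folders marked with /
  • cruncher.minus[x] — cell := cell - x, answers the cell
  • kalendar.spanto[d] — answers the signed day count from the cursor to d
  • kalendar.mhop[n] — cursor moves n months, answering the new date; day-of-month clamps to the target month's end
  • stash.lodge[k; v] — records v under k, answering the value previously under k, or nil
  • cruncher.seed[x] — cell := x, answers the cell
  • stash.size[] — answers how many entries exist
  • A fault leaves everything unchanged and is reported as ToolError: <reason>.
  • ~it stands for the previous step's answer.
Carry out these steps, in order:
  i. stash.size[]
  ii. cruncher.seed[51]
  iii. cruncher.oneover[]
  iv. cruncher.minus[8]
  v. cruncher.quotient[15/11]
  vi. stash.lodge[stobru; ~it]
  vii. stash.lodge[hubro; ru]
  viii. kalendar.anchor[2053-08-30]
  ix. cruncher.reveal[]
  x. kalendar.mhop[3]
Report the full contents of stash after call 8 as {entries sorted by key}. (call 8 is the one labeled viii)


Answer: {copragak=-701, hihefom=-274, hubro=ru, hum=922, stobru=-4477/765}

Derivation:
·→ size()
·← 3
·→ seed(x→51)
·← 51
·→ oneover()
·← 1/51
·→ minus(x→8)
·← -407/51
·→ quotient(x→15/11)
·← -4477/765
·→ lodge(k→stobru, v→~it)
·← nil
·→ lodge(k→hubro, v→ru)
·← nil
·→ anchor(d→2053-08-30)
·← 2053-08-30
·→ reveal()
·← -4477/765
·→ mhop(n→3)
·← 2053-11-30


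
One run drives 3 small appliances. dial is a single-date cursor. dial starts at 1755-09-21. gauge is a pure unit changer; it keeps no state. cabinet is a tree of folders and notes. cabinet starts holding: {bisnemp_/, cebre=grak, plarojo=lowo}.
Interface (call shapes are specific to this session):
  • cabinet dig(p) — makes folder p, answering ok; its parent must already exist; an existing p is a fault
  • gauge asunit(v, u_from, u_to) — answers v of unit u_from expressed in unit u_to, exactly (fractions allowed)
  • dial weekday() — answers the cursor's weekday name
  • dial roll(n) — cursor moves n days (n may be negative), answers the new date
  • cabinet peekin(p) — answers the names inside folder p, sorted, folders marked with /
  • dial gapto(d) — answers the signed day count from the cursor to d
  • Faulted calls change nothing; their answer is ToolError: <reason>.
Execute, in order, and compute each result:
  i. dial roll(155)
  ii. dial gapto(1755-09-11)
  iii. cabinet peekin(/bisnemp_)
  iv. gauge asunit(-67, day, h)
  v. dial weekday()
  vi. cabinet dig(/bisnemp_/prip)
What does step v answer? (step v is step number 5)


Using dial roll with 155, and see 1756-02-23.
Calling dial gapto with 1755-09-11, and see -165.
Calling cabinet peekin with /bisnemp_, — result: [].
Now I run gauge asunit with -67, day, h, — result: -1608.
Calling dial weekday, yielding Monday.
Next I call cabinet dig with /bisnemp_/prip, which returns ok.

Answer: Monday


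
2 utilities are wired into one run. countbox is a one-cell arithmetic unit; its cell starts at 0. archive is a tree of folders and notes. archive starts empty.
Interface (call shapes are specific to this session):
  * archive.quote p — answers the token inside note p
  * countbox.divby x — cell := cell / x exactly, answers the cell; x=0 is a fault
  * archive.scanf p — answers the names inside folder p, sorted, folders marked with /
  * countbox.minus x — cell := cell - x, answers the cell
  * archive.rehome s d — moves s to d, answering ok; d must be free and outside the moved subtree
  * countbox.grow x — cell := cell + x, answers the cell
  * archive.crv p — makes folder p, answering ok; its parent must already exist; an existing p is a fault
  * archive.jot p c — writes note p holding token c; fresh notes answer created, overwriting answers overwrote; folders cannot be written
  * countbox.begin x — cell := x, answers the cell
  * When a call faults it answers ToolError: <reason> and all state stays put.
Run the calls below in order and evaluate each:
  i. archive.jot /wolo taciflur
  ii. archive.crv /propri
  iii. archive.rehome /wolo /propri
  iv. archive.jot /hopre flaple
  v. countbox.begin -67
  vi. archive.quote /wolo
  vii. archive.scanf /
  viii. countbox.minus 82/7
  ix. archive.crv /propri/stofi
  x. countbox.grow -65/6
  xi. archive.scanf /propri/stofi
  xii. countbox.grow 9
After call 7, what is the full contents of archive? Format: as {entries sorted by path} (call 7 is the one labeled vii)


Answer: {hopre=flaple, propri/, wolo=taciflur}

Derivation:
>> archive.jot(p: /wolo, c: taciflur)
<< created
>> archive.crv(p: /propri)
<< ok
>> archive.rehome(s: /wolo, d: /propri)
<< ToolError: exists
>> archive.jot(p: /hopre, c: flaple)
<< created
>> countbox.begin(x: -67)
<< -67
>> archive.quote(p: /wolo)
<< taciflur
>> archive.scanf(p: /)
<< [hopre, propri/, wolo]
>> countbox.minus(x: 82/7)
<< -551/7
>> archive.crv(p: /propri/stofi)
<< ok
>> countbox.grow(x: -65/6)
<< -3761/42
>> archive.scanf(p: /propri/stofi)
<< []
>> countbox.grow(x: 9)
<< -3383/42


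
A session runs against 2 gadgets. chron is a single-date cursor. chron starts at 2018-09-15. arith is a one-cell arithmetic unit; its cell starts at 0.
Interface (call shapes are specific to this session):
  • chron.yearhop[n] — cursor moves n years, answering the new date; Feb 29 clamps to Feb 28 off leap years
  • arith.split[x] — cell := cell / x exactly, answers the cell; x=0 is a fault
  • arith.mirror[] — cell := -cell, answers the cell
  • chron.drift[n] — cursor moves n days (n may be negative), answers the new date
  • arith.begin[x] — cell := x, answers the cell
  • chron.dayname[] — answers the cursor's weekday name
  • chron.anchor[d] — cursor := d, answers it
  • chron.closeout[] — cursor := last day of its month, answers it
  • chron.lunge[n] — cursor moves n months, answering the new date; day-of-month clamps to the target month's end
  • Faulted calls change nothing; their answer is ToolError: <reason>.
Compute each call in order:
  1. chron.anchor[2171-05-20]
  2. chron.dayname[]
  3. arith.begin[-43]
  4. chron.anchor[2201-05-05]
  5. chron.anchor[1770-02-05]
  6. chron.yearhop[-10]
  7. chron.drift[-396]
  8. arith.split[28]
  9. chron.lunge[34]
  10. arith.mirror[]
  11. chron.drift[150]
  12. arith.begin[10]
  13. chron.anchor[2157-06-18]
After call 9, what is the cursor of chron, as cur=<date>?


-- chron.anchor(d='2171-05-20') => 2171-05-20
-- chron.dayname() => Monday
-- arith.begin(x='-43') => -43
-- chron.anchor(d='2201-05-05') => 2201-05-05
-- chron.anchor(d='1770-02-05') => 1770-02-05
-- chron.yearhop(n='-10') => 1760-02-05
-- chron.drift(n='-396') => 1759-01-05
-- arith.split(x='28') => -43/28
-- chron.lunge(n='34') => 1761-11-05
-- arith.mirror() => 43/28
-- chron.drift(n='150') => 1762-04-04
-- arith.begin(x='10') => 10
-- chron.anchor(d='2157-06-18') => 2157-06-18

Answer: cur=1761-11-05


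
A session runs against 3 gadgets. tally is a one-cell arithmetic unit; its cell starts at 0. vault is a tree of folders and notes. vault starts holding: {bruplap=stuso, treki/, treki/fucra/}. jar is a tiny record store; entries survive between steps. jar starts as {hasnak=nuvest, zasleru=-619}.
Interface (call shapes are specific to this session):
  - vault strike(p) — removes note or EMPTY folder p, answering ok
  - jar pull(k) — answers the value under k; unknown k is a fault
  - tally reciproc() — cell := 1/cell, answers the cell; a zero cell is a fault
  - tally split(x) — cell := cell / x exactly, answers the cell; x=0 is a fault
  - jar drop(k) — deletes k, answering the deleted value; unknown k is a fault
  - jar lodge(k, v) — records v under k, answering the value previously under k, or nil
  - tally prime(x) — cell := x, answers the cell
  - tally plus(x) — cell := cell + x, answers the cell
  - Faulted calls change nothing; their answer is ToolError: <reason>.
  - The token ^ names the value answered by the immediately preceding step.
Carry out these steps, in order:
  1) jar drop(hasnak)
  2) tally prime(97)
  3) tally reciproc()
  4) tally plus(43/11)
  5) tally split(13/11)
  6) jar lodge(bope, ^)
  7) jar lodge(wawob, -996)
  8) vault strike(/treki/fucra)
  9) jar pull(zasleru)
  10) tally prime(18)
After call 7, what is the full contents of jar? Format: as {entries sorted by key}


I run jar drop on k→hasnak: nuvest.
Invoking tally prime on x→97, and observe 97.
Invoking tally reciproc, — result: 1/97.
Next I call tally plus on x→43/11, and get 4182/1067.
I invoke tally split on x→13/11, and see 4182/1261.
Using jar lodge on k→bope, v→^, → nil.
Using jar lodge on k→wawob, v→-996, → nil.
Invoking vault strike on p→/treki/fucra, and observe ok.
I run jar pull on k→zasleru, and observe -619.
Calling tally prime on x→18, and observe 18.

Answer: {bope=4182/1261, wawob=-996, zasleru=-619}


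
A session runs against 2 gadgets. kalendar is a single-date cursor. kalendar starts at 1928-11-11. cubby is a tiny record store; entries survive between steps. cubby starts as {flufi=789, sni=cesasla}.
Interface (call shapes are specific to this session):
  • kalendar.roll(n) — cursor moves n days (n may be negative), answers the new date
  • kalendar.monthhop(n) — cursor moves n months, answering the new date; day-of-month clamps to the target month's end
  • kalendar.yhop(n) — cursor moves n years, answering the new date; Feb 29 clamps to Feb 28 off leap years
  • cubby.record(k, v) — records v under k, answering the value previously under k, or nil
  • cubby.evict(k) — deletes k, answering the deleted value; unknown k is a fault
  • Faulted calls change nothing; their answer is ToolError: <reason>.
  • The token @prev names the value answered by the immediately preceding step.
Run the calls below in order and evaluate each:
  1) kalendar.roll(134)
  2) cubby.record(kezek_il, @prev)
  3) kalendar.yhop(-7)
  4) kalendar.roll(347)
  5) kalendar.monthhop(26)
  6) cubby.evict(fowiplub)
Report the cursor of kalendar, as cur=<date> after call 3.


% 1. kalendar.roll(n→134) => 1929-03-25
% 2. cubby.record(k→kezek_il, v→@prev) => nil
% 3. kalendar.yhop(n→-7) => 1922-03-25
% 4. kalendar.roll(n→347) => 1923-03-07
% 5. kalendar.monthhop(n→26) => 1925-05-07
% 6. cubby.evict(k→fowiplub) => ToolError: no such key fowiplub

Answer: cur=1922-03-25


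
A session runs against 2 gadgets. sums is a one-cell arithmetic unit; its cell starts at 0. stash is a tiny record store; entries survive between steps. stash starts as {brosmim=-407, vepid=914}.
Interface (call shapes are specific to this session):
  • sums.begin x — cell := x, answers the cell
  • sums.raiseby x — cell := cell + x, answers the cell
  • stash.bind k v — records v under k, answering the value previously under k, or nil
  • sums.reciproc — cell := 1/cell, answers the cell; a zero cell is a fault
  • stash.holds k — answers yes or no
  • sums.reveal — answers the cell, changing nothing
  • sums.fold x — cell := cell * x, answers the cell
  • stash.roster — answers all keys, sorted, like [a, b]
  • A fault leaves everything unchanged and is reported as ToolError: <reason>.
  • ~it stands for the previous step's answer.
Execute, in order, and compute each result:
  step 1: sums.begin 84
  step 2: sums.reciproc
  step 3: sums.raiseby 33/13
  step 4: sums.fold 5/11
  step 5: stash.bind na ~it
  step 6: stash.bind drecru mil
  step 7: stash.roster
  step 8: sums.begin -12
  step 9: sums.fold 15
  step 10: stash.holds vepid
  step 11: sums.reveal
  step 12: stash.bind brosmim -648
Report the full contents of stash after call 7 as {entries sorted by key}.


Answer: {brosmim=-407, drecru=mil, na=13925/12012, vepid=914}

Derivation:
·→ begin(x='84')
·← 84
·→ reciproc()
·← 1/84
·→ raiseby(x='33/13')
·← 2785/1092
·→ fold(x='5/11')
·← 13925/12012
·→ bind(k='na', v='~it')
·← nil
·→ bind(k='drecru', v='mil')
·← nil
·→ roster()
·← [brosmim, drecru, na, vepid]
·→ begin(x='-12')
·← -12
·→ fold(x='15')
·← -180
·→ holds(k='vepid')
·← yes
·→ reveal()
·← -180
·→ bind(k='brosmim', v='-648')
·← -407


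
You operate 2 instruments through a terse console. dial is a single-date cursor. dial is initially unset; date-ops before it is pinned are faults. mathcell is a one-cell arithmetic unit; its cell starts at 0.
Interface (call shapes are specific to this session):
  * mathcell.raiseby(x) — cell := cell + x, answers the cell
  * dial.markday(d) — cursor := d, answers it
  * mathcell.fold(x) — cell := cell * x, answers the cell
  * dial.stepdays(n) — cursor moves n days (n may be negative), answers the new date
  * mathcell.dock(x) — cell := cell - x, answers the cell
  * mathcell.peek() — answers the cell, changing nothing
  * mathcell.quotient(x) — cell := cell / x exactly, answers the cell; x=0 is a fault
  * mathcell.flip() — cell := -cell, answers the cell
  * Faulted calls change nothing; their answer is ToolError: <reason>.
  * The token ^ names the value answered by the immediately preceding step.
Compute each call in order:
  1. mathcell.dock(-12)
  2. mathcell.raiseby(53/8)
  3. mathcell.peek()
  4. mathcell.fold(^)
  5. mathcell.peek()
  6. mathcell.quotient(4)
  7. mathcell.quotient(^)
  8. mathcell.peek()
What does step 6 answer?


% dock x=-12
[out] 12
% raiseby x=53/8
[out] 149/8
% peek
[out] 149/8
% fold x=^
[out] 22201/64
% peek
[out] 22201/64
% quotient x=4
[out] 22201/256
% quotient x=^
[out] 1
% peek
[out] 1

Answer: 22201/256


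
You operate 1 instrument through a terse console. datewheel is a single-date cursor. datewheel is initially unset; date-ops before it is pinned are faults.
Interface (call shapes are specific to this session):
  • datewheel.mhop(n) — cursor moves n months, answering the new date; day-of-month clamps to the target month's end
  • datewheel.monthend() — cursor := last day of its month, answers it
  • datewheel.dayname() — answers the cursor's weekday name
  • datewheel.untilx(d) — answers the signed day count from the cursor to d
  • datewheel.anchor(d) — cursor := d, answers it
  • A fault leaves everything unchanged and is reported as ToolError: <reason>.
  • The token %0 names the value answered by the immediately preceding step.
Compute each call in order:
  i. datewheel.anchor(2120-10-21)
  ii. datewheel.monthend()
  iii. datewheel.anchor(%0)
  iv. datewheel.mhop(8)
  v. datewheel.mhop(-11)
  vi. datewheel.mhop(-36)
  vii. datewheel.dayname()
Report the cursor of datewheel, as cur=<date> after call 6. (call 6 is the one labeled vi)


Answer: cur=2117-07-30

Derivation:
# datewheel.anchor(d=2120-10-21) == 2120-10-21
# datewheel.monthend() == 2120-10-31
# datewheel.anchor(d=%0) == 2120-10-31
# datewheel.mhop(n=8) == 2121-06-30
# datewheel.mhop(n=-11) == 2120-07-30
# datewheel.mhop(n=-36) == 2117-07-30
# datewheel.dayname() == Friday


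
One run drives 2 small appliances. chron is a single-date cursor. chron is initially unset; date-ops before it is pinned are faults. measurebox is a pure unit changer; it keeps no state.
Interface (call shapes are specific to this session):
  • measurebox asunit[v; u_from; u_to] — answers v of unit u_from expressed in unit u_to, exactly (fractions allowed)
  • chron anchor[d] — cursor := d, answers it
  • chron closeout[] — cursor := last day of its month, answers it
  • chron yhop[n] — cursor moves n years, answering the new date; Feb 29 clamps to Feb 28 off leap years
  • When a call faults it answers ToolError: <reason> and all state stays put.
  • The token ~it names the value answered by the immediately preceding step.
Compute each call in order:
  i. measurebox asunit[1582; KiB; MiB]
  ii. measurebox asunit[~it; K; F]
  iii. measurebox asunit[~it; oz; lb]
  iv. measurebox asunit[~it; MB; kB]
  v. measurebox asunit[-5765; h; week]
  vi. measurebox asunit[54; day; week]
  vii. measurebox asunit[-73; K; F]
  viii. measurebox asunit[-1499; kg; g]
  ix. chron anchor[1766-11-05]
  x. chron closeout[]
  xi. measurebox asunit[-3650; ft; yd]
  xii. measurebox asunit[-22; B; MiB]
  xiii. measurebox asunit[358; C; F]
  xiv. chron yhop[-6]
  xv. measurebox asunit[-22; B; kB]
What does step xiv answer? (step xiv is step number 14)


% measurebox asunit v: 1582 u_from: KiB u_to: MiB
[out] 791/512
% measurebox asunit v: ~it u_from: K u_to: F
[out] -5848181/12800
% measurebox asunit v: ~it u_from: oz u_to: lb
[out] -5848181/204800
% measurebox asunit v: ~it u_from: MB u_to: kB
[out] -29240905/1024
% measurebox asunit v: -5765 u_from: h u_to: week
[out] -5765/168
% measurebox asunit v: 54 u_from: day u_to: week
[out] 54/7
% measurebox asunit v: -73 u_from: K u_to: F
[out] -59107/100
% measurebox asunit v: -1499 u_from: kg u_to: g
[out] -1499000
% chron anchor d: 1766-11-05
[out] 1766-11-05
% chron closeout
[out] 1766-11-30
% measurebox asunit v: -3650 u_from: ft u_to: yd
[out] -3650/3
% measurebox asunit v: -22 u_from: B u_to: MiB
[out] -11/524288
% measurebox asunit v: 358 u_from: C u_to: F
[out] 3382/5
% chron yhop n: -6
[out] 1760-11-30
% measurebox asunit v: -22 u_from: B u_to: kB
[out] -11/500

Answer: 1760-11-30


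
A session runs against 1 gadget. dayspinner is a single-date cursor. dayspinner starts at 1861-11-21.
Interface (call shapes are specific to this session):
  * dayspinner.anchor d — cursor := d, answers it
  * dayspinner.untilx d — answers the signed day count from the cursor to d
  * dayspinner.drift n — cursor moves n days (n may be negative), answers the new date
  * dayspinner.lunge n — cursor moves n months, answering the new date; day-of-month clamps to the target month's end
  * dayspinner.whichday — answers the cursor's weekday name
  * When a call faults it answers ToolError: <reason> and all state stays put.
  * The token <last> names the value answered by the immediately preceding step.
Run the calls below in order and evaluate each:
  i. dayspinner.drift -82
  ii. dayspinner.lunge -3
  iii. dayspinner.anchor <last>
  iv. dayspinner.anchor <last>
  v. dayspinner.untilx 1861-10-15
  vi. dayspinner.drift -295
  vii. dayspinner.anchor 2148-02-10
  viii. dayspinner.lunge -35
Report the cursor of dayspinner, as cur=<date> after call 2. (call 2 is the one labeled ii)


Act: dayspinner.drift[n: -82]
Obs: 1861-08-31
Act: dayspinner.lunge[n: -3]
Obs: 1861-05-31
Act: dayspinner.anchor[d: <last>]
Obs: 1861-05-31
Act: dayspinner.anchor[d: <last>]
Obs: 1861-05-31
Act: dayspinner.untilx[d: 1861-10-15]
Obs: 137
Act: dayspinner.drift[n: -295]
Obs: 1860-08-09
Act: dayspinner.anchor[d: 2148-02-10]
Obs: 2148-02-10
Act: dayspinner.lunge[n: -35]
Obs: 2145-03-10

Answer: cur=1861-05-31


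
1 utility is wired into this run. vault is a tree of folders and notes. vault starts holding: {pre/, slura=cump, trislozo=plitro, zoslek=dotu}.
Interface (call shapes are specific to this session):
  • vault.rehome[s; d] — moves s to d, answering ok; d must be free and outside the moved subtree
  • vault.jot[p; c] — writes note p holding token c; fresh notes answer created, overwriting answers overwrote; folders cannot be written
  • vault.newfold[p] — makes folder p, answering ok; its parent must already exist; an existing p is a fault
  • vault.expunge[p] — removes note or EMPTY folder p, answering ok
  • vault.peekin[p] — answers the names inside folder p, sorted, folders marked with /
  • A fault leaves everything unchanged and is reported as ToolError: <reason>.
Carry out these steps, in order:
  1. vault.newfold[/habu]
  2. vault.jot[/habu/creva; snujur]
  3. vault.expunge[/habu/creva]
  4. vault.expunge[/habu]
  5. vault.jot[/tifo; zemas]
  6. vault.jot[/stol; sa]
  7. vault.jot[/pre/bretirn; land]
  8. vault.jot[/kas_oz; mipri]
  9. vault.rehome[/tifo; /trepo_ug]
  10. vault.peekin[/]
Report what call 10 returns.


# vault.newfold(p→/habu) ~> ok
# vault.jot(p→/habu/creva, c→snujur) ~> created
# vault.expunge(p→/habu/creva) ~> ok
# vault.expunge(p→/habu) ~> ok
# vault.jot(p→/tifo, c→zemas) ~> created
# vault.jot(p→/stol, c→sa) ~> created
# vault.jot(p→/pre/bretirn, c→land) ~> created
# vault.jot(p→/kas_oz, c→mipri) ~> created
# vault.rehome(s→/tifo, d→/trepo_ug) ~> ok
# vault.peekin(p→/) ~> [kas_oz, pre/, slura, stol, trepo_ug, trislozo, zoslek]

Answer: [kas_oz, pre/, slura, stol, trepo_ug, trislozo, zoslek]


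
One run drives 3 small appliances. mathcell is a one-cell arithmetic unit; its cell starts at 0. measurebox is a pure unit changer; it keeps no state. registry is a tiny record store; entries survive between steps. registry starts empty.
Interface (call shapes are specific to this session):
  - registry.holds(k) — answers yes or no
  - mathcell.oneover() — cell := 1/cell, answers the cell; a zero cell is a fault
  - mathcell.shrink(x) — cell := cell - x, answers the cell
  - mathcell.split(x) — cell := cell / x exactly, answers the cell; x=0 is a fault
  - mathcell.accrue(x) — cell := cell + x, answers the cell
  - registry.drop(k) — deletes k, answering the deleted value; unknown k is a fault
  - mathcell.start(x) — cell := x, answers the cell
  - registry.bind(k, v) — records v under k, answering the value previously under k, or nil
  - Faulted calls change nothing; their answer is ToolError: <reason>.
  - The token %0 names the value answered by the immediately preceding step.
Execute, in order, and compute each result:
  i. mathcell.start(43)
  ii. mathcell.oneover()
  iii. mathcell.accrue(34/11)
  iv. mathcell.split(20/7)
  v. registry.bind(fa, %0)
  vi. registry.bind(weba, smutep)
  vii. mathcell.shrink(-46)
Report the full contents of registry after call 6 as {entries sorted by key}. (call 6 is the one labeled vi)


Answer: {fa=10311/9460, weba=smutep}

Derivation:
·→ mathcell.start(x: 43)
·← 43
·→ mathcell.oneover()
·← 1/43
·→ mathcell.accrue(x: 34/11)
·← 1473/473
·→ mathcell.split(x: 20/7)
·← 10311/9460
·→ registry.bind(k: fa, v: %0)
·← nil
·→ registry.bind(k: weba, v: smutep)
·← nil
·→ mathcell.shrink(x: -46)
·← 445471/9460


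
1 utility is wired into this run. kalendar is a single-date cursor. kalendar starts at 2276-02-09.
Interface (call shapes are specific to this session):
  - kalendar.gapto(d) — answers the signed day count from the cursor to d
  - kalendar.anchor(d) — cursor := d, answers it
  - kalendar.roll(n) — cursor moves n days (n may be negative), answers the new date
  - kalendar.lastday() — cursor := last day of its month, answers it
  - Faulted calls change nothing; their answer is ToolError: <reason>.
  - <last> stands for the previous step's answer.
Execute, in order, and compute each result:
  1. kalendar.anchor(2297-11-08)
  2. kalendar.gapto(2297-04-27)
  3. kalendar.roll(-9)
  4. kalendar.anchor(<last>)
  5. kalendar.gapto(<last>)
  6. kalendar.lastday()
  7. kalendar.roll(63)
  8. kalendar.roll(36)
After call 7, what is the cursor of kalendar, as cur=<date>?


Answer: cur=2298-01-02

Derivation:
>>> kalendar.anchor d: 2297-11-08
= 2297-11-08
>>> kalendar.gapto d: 2297-04-27
= -195
>>> kalendar.roll n: -9
= 2297-10-30
>>> kalendar.anchor d: <last>
= 2297-10-30
>>> kalendar.gapto d: <last>
= 0
>>> kalendar.lastday
= 2297-10-31
>>> kalendar.roll n: 63
= 2298-01-02
>>> kalendar.roll n: 36
= 2298-02-07


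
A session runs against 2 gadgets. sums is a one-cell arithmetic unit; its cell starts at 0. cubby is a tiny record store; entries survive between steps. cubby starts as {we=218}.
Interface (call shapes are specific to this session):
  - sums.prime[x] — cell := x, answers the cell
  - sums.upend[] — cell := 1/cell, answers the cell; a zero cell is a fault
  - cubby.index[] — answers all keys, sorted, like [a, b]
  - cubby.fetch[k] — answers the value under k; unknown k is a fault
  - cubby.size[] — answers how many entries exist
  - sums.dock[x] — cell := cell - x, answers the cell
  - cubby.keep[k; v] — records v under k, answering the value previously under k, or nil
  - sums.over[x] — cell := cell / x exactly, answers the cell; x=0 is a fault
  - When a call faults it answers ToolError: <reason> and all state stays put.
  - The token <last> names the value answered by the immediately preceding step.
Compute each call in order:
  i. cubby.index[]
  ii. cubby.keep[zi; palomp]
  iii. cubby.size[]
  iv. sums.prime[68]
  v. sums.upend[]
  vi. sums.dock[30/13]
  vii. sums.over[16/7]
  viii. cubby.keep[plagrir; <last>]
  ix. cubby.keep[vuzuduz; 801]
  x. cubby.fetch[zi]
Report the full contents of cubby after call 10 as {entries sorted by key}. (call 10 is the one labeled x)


Answer: {plagrir=-14189/14144, vuzuduz=801, we=218, zi=palomp}

Derivation:
Invoking index(), and observe [we].
I try keep passing k→zi, v→palomp: nil.
Using size(), yielding 2.
I try prime passing x→68, and see 68.
Then upend, and observe 1/68.
I call dock passing x→30/13: -2027/884.
Using over passing x→16/7, and get -14189/14144.
I call keep passing k→plagrir, v→<last>, giving nil.
Then keep passing k→vuzuduz, v→801, and see nil.
I call fetch passing k→zi: palomp.


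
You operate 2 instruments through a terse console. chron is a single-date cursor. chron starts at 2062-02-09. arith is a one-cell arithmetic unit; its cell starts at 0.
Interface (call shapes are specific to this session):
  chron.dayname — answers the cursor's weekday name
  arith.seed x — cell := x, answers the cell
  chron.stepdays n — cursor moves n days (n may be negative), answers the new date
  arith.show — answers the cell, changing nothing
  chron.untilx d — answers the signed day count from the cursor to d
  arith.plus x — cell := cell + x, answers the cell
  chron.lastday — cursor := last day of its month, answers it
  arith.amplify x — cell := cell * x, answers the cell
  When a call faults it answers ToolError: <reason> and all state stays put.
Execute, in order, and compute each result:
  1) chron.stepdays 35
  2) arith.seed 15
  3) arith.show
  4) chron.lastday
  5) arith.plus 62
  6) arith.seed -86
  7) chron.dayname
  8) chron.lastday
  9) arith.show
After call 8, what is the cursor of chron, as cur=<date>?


Answer: cur=2062-03-31

Derivation:
> chron.stepdays n='35'
  2062-03-16
> arith.seed x='15'
  15
> arith.show
  15
> chron.lastday
  2062-03-31
> arith.plus x='62'
  77
> arith.seed x='-86'
  -86
> chron.dayname
  Friday
> chron.lastday
  2062-03-31
> arith.show
  -86


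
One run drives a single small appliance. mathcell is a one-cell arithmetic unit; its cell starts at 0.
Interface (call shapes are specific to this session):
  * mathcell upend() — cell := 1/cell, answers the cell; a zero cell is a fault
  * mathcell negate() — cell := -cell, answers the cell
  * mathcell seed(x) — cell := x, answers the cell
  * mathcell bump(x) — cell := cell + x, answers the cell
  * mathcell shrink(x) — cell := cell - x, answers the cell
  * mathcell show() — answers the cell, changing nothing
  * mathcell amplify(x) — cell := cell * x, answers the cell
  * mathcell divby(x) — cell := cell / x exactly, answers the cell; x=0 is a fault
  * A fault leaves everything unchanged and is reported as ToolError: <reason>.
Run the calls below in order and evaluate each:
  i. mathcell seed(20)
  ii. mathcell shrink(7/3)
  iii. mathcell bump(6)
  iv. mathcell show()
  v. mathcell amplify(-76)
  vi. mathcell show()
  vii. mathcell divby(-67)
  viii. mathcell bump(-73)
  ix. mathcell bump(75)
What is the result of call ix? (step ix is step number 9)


Using mathcell seed passing 20, which returns 20.
Calling mathcell shrink passing 7/3: 53/3.
Then mathcell bump passing 6, and see 71/3.
I call mathcell show, and observe 71/3.
I try mathcell amplify passing -76, and observe -5396/3.
Then mathcell show(): -5396/3.
Calling mathcell divby passing -67, → 5396/201.
I use mathcell bump passing -73, — result: -9277/201.
Invoking mathcell bump passing 75, and observe 5798/201.

Answer: 5798/201


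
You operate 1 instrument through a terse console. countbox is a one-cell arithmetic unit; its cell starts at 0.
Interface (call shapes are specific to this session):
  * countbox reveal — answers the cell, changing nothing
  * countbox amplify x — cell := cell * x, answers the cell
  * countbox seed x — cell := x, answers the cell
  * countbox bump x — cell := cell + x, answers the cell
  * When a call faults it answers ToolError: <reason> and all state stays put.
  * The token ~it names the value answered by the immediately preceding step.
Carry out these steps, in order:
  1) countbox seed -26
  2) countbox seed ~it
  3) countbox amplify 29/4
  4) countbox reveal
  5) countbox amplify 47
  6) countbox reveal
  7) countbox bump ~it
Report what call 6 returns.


Answer: -17719/2

Derivation:
! countbox seed(x→-26) : -26
! countbox seed(x→~it) : -26
! countbox amplify(x→29/4) : -377/2
! countbox reveal() : -377/2
! countbox amplify(x→47) : -17719/2
! countbox reveal() : -17719/2
! countbox bump(x→~it) : -17719


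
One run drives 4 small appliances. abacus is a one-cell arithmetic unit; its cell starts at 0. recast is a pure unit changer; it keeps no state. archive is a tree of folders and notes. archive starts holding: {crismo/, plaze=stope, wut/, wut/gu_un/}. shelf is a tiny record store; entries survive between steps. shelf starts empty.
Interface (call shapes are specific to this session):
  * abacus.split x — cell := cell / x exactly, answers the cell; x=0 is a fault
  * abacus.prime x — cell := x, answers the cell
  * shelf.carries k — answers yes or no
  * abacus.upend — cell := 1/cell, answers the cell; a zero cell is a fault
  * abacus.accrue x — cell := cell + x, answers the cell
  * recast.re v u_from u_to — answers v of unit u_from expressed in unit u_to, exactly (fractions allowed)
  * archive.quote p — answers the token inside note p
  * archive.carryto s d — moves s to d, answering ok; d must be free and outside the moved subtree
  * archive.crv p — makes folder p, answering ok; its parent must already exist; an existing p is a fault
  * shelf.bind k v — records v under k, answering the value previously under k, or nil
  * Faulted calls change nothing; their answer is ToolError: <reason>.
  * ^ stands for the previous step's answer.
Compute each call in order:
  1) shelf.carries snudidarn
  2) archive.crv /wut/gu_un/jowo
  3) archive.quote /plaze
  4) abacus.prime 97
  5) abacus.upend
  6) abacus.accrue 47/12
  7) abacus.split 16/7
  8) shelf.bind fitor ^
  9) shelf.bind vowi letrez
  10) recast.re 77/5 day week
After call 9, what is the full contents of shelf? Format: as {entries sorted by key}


Answer: {fitor=31997/18624, vowi=letrez}

Derivation:
I call shelf.carries with k: snudidarn, — result: no.
I call archive.crv with p: /wut/gu_un/jowo: ok.
I use archive.quote with p: /plaze, → stope.
I run abacus.prime with x: 97, and observe 97.
I use abacus.upend, yielding 1/97.
Invoking abacus.accrue with x: 47/12, yielding 4571/1164.
I try abacus.split with x: 16/7, and see 31997/18624.
Using shelf.bind with k: fitor, v: ^, yielding nil.
Now I run shelf.bind with k: vowi, v: letrez, → nil.
Using recast.re with v: 77/5, u_from: day, u_to: week, giving 11/5.


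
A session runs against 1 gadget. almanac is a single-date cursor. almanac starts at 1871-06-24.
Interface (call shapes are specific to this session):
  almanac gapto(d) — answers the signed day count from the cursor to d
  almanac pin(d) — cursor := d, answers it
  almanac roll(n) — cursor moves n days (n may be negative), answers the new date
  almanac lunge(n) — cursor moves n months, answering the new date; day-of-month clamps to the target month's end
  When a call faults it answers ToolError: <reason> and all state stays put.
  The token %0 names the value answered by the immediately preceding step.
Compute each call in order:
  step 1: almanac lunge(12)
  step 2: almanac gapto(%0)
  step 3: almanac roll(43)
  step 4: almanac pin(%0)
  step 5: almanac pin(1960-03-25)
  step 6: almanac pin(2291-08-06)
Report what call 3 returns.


Answer: 1872-08-06

Derivation:
~$ almanac lunge n: 12
  1872-06-24
~$ almanac gapto d: %0
  0
~$ almanac roll n: 43
  1872-08-06
~$ almanac pin d: %0
  1872-08-06
~$ almanac pin d: 1960-03-25
  1960-03-25
~$ almanac pin d: 2291-08-06
  2291-08-06


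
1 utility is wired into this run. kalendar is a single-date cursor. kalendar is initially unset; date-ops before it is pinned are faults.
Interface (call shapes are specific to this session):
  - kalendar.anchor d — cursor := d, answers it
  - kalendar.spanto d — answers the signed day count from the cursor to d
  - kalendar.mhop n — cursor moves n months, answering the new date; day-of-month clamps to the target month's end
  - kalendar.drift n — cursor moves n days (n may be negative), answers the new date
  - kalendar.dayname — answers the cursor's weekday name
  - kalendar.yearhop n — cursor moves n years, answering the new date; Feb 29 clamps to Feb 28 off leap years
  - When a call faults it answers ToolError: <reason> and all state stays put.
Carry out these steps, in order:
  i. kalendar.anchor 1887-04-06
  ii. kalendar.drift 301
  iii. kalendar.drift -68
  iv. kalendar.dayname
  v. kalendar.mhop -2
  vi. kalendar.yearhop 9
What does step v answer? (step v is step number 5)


% 1. kalendar.anchor(d='1887-04-06') : 1887-04-06
% 2. kalendar.drift(n='301') : 1888-02-01
% 3. kalendar.drift(n='-68') : 1887-11-25
% 4. kalendar.dayname() : Friday
% 5. kalendar.mhop(n='-2') : 1887-09-25
% 6. kalendar.yearhop(n='9') : 1896-09-25

Answer: 1887-09-25
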